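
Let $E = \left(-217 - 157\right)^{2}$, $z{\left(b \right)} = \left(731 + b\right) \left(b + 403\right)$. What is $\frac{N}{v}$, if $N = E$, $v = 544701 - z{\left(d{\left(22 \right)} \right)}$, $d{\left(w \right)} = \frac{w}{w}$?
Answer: $\frac{139876}{248973} \approx 0.56181$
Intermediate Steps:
$d{\left(w \right)} = 1$
$z{\left(b \right)} = \left(403 + b\right) \left(731 + b\right)$ ($z{\left(b \right)} = \left(731 + b\right) \left(403 + b\right) = \left(403 + b\right) \left(731 + b\right)$)
$v = 248973$ ($v = 544701 - \left(294593 + 1^{2} + 1134 \cdot 1\right) = 544701 - \left(294593 + 1 + 1134\right) = 544701 - 295728 = 248973$)
$E = 139876$ ($E = \left(-374\right)^{2} = 139876$)
$N = 139876$
$\frac{N}{v} = \frac{139876}{248973}$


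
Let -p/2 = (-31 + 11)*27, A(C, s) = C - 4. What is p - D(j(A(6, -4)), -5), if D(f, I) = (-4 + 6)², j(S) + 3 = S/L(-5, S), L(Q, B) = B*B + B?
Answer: 1076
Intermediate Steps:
L(Q, B) = B + B² (L(Q, B) = B² + B = B + B²)
A(C, s) = -4 + C
j(S) = -3 + 1/(1 + S) (j(S) = -3 + S/((S*(1 + S))) = -3 + S*(1/(S*(1 + S))) = -3 + 1/(1 + S))
p = 1080 (p = -2*(-31 + 11)*27 = -(-40)*27 = -2*(-540) = 1080)
D(f, I) = 4 (D(f, I) = 2² = 4)
p - D(j(A(6, -4)), -5) = 1080 - 1*4 = 1080 - 4 = 1076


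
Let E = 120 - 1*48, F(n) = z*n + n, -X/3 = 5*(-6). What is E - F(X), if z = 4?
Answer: -378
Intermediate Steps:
X = 90 (X = -15*(-6) = -3*(-30) = 90)
F(n) = 5*n (F(n) = 4*n + n = 5*n)
E = 72 (E = 120 - 48 = 72)
E - F(X) = 72 - 5*90 = 72 - 1*450 = 72 - 450 = -378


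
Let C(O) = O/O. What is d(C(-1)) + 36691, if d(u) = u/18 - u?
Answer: 660421/18 ≈ 36690.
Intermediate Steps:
C(O) = 1
d(u) = -17*u/18 (d(u) = u*(1/18) - u = u/18 - u = -17*u/18)
d(C(-1)) + 36691 = -17/18*1 + 36691 = -17/18 + 36691 = 660421/18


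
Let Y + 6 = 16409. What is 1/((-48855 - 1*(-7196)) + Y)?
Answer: -1/25256 ≈ -3.9595e-5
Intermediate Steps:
Y = 16403 (Y = -6 + 16409 = 16403)
1/((-48855 - 1*(-7196)) + Y) = 1/((-48855 - 1*(-7196)) + 16403) = 1/((-48855 + 7196) + 16403) = 1/(-41659 + 16403) = 1/(-25256) = -1/25256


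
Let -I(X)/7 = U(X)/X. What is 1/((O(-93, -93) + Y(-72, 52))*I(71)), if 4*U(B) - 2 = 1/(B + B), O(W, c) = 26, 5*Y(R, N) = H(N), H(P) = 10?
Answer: -10082/13965 ≈ -0.72195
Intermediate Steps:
Y(R, N) = 2 (Y(R, N) = (⅕)*10 = 2)
U(B) = ½ + 1/(8*B) (U(B) = ½ + 1/(4*(B + B)) = ½ + 1/(4*((2*B))) = ½ + (1/(2*B))/4 = ½ + 1/(8*B))
I(X) = -7*(1 + 4*X)/(8*X²) (I(X) = -7*(1 + 4*X)/(8*X)/X = -7*(1 + 4*X)/(8*X²))
1/((O(-93, -93) + Y(-72, 52))*I(71)) = 1/((26 + 2)*(((7/8)*(-1 - 4*71)/71²))) = 1/(28*(((7/8)*(1/5041)*(-1 - 284)))) = 1/(28*(((7/8)*(1/5041)*(-285)))) = 1/(28*(-1995/40328)) = (1/28)*(-40328/1995) = -10082/13965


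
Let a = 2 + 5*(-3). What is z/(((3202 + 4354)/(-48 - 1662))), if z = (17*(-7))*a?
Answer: -1322685/3778 ≈ -350.10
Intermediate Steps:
a = -13 (a = 2 - 15 = -13)
z = 1547 (z = (17*(-7))*(-13) = -119*(-13) = 1547)
z/(((3202 + 4354)/(-48 - 1662))) = 1547/(((3202 + 4354)/(-48 - 1662))) = 1547/((7556/(-1710))) = 1547/((7556*(-1/1710))) = 1547/(-3778/855) = 1547*(-855/3778) = -1322685/3778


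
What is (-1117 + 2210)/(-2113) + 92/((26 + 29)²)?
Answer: -3111929/6391825 ≈ -0.48686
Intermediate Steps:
(-1117 + 2210)/(-2113) + 92/((26 + 29)²) = 1093*(-1/2113) + 92/(55²) = -1093/2113 + 92/3025 = -3111929/6391825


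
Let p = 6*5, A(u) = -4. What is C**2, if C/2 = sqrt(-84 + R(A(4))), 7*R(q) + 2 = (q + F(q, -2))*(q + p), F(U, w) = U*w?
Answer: -1944/7 ≈ -277.71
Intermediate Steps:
p = 30
R(q) = -2/7 - q*(30 + q)/7 (R(q) = -2/7 + ((q + q*(-2))*(q + 30))/7 = -2/7 + ((q - 2*q)*(30 + q))/7 = -2/7 + ((-q)*(30 + q))/7 = -2/7 + (-q*(30 + q))/7 = -2/7 - q*(30 + q)/7)
C = 18*I*sqrt(42)/7 (C = 2*sqrt(-84 + (-2/7 - 30/7*(-4) - 1/7*(-4)**2)) = 2*sqrt(-84 + (-2/7 + 120/7 - 1/7*16)) = 2*sqrt(-84 + (-2/7 + 120/7 - 16/7)) = 2*sqrt(-84 + 102/7) = 2*sqrt(-486/7) = 2*(9*I*sqrt(42)/7) = 18*I*sqrt(42)/7 ≈ 16.665*I)
C**2 = (18*I*sqrt(42)/7)**2 = -1944/7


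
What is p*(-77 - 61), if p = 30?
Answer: -4140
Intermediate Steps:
p*(-77 - 61) = 30*(-77 - 61) = 30*(-138) = -4140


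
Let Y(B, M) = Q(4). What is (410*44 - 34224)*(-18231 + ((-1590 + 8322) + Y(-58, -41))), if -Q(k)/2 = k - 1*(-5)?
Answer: 186391128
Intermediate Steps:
Q(k) = -10 - 2*k (Q(k) = -2*(k - 1*(-5)) = -2*(k + 5) = -2*(5 + k) = -10 - 2*k)
Y(B, M) = -18 (Y(B, M) = -10 - 2*4 = -10 - 8 = -18)
(410*44 - 34224)*(-18231 + ((-1590 + 8322) + Y(-58, -41))) = (410*44 - 34224)*(-18231 + ((-1590 + 8322) - 18)) = (18040 - 34224)*(-18231 + (6732 - 18)) = -16184*(-18231 + 6714) = -16184*(-11517) = 186391128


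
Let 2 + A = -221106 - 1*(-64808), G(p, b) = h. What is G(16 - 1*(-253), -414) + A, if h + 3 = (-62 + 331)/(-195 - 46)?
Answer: -37669292/241 ≈ -1.5630e+5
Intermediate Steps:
h = -992/241 (h = -3 + (-62 + 331)/(-195 - 46) = -3 + 269/(-241) = -3 + 269*(-1/241) = -3 - 269/241 = -992/241 ≈ -4.1162)
G(p, b) = -992/241
A = -156300 (A = -2 + (-221106 - 1*(-64808)) = -2 + (-221106 + 64808) = -2 - 156298 = -156300)
G(16 - 1*(-253), -414) + A = -992/241 - 156300 = -37669292/241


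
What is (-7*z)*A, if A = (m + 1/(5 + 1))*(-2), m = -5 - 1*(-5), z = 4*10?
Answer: 280/3 ≈ 93.333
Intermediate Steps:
z = 40
m = 0 (m = -5 + 5 = 0)
A = -1/3 (A = (0 + 1/(5 + 1))*(-2) = (0 + 1/6)*(-2) = (1/6)*(-2) = -1/3 ≈ -0.33333)
(-7*z)*A = -7*40*(-1/3) = -280*(-1/3) = 280/3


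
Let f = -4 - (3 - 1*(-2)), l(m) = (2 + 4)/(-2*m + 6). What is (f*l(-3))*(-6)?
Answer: 27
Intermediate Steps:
l(m) = 6/(6 - 2*m)
f = -9 (f = -4 - (3 + 2) = -4 - 1*5 = -4 - 5 = -9)
(f*l(-3))*(-6) = -(-27)/(-3 - 3)*(-6) = -(-27)/(-6)*(-6) = -(-27)*(-1)/6*(-6) = -9*1/2*(-6) = -9/2*(-6) = 27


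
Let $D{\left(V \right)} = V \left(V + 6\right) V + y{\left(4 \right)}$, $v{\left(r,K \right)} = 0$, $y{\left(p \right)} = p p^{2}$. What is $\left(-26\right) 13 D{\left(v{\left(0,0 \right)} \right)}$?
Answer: $-21632$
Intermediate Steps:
$y{\left(p \right)} = p^{3}$
$D{\left(V \right)} = 64 + V^{2} \left(6 + V\right)$ ($D{\left(V \right)} = V \left(V + 6\right) V + 4^{3} = V \left(6 + V\right) V + 64 = V^{2} \left(6 + V\right) + 64 = 64 + V^{2} \left(6 + V\right)$)
$\left(-26\right) 13 D{\left(v{\left(0,0 \right)} \right)} = \left(-26\right) 13 \left(64 + 0^{3} + 6 \cdot 0^{2}\right) = - 338 \left(64 + 0 + 6 \cdot 0\right) = - 338 \left(64 + 0 + 0\right) = \left(-338\right) 64 = -21632$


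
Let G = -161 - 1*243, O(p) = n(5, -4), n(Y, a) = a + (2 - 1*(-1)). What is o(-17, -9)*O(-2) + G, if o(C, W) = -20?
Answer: -384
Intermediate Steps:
n(Y, a) = 3 + a (n(Y, a) = a + (2 + 1) = a + 3 = 3 + a)
O(p) = -1 (O(p) = 3 - 4 = -1)
G = -404 (G = -161 - 243 = -404)
o(-17, -9)*O(-2) + G = -20*(-1) - 404 = 20 - 404 = -384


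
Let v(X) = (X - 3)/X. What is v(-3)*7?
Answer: 14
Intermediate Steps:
v(X) = (-3 + X)/X
v(-3)*7 = ((-3 - 3)/(-3))*7 = -⅓*(-6)*7 = 2*7 = 14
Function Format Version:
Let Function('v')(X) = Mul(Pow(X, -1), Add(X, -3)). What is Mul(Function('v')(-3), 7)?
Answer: 14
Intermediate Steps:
Function('v')(X) = Mul(Pow(X, -1), Add(-3, X))
Mul(Function('v')(-3), 7) = Mul(Mul(Pow(-3, -1), Add(-3, -3)), 7) = Mul(Mul(Rational(-1, 3), -6), 7) = Mul(2, 7) = 14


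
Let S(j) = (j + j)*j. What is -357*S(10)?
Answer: -71400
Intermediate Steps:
S(j) = 2*j**2 (S(j) = (2*j)*j = 2*j**2)
-357*S(10) = -714*10**2 = -714*100 = -357*200 = -71400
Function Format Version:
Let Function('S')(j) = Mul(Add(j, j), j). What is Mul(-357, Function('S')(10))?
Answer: -71400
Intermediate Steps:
Function('S')(j) = Mul(2, Pow(j, 2)) (Function('S')(j) = Mul(Mul(2, j), j) = Mul(2, Pow(j, 2)))
Mul(-357, Function('S')(10)) = Mul(-357, Mul(2, Pow(10, 2))) = Mul(-357, Mul(2, 100)) = Mul(-357, 200) = -71400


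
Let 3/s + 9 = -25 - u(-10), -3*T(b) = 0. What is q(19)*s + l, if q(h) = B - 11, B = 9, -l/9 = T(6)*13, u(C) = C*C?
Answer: 3/67 ≈ 0.044776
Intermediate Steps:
u(C) = C²
T(b) = 0 (T(b) = -⅓*0 = 0)
l = 0 (l = -0*13 = -9*0 = 0)
s = -3/134 (s = 3/(-9 + (-25 - 1*(-10)²)) = 3/(-9 + (-25 - 1*100)) = 3/(-9 + (-25 - 100)) = 3/(-9 - 125) = 3/(-134) = 3*(-1/134) = -3/134 ≈ -0.022388)
q(h) = -2 (q(h) = 9 - 11 = -2)
q(19)*s + l = -2*(-3/134) + 0 = 3/67 + 0 = 3/67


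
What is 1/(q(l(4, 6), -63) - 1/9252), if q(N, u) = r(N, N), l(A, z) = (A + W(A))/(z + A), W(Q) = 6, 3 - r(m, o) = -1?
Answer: 9252/37007 ≈ 0.25001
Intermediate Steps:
r(m, o) = 4 (r(m, o) = 3 - 1*(-1) = 3 + 1 = 4)
l(A, z) = (6 + A)/(A + z) (l(A, z) = (A + 6)/(z + A) = (6 + A)/(A + z))
q(N, u) = 4
1/(q(l(4, 6), -63) - 1/9252) = 1/(4 - 1/9252) = 1/(37007/9252) = 9252/37007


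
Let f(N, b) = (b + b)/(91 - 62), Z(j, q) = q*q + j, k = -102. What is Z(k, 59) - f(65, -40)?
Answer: 98071/29 ≈ 3381.8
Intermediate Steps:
Z(j, q) = j + q² (Z(j, q) = q² + j = j + q²)
f(N, b) = 2*b/29 (f(N, b) = (2*b)/29 = (2*b)*(1/29) = 2*b/29)
Z(k, 59) - f(65, -40) = (-102 + 59²) - 2*(-40)/29 = (-102 + 3481) - 1*(-80/29) = 3379 + 80/29 = 98071/29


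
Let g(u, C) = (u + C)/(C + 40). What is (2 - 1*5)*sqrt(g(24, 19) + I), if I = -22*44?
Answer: -9*I*sqrt(374119)/59 ≈ -93.303*I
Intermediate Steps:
g(u, C) = (C + u)/(40 + C)
I = -968
(2 - 1*5)*sqrt(g(24, 19) + I) = (2 - 1*5)*sqrt((19 + 24)/(40 + 19) - 968) = (2 - 5)*sqrt(43/59 - 968) = -3*sqrt((1/59)*43 - 968) = -3*sqrt(43/59 - 968) = -9*I*sqrt(374119)/59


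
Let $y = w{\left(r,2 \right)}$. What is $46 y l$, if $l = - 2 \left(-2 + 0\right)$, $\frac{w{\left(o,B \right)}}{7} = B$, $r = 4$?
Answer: $2576$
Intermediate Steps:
$w{\left(o,B \right)} = 7 B$
$y = 14$ ($y = 7 \cdot 2 = 14$)
$l = 4$ ($l = \left(-2\right) \left(-2\right) = 4$)
$46 y l = 46 \cdot 14 \cdot 4 = 644 \cdot 4 = 2576$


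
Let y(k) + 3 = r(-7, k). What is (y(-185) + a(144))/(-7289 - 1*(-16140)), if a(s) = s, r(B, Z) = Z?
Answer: -44/8851 ≈ -0.0049712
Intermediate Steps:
y(k) = -3 + k
(y(-185) + a(144))/(-7289 - 1*(-16140)) = ((-3 - 185) + 144)/(-7289 - 1*(-16140)) = (-188 + 144)/(-7289 + 16140) = -44/8851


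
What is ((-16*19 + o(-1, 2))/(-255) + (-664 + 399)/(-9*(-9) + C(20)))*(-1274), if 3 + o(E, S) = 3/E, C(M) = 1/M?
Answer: 216322652/82671 ≈ 2616.7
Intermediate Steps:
o(E, S) = -3 + 3/E
((-16*19 + o(-1, 2))/(-255) + (-664 + 399)/(-9*(-9) + C(20)))*(-1274) = ((-16*19 + (-3 + 3/(-1)))/(-255) + (-664 + 399)/(-9*(-9) + 1/20))*(-1274) = ((-304 + (-3 + 3*(-1)))*(-1/255) - 265/(81 + 1/20))*(-1274) = ((-304 + (-3 - 3))*(-1/255) - 265/1621/20)*(-1274) = ((-304 - 6)*(-1/255) - 265*20/1621)*(-1274) = (-310*(-1/255) - 5300/1621)*(-1274) = (62/51 - 5300/1621)*(-1274) = -169798/82671*(-1274) = 216322652/82671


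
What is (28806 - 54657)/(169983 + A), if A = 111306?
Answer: -8617/93763 ≈ -0.091902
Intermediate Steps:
(28806 - 54657)/(169983 + A) = (28806 - 54657)/(169983 + 111306) = -25851/281289 = -25851*1/281289 = -8617/93763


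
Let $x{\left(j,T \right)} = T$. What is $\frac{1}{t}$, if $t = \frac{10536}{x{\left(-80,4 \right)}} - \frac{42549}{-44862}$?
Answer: $\frac{14954}{39403019} \approx 0.00037951$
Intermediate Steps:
$t = \frac{39403019}{14954}$ ($t = \frac{10536}{4} - \frac{42549}{-44862} = 10536 \cdot \frac{1}{4} - - \frac{14183}{14954} = 2634 + \frac{14183}{14954} = \frac{39403019}{14954} \approx 2634.9$)
$\frac{1}{t} = \frac{1}{\frac{39403019}{14954}} = \frac{14954}{39403019}$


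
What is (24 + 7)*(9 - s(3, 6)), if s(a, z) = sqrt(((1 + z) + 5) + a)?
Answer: 279 - 31*sqrt(15) ≈ 158.94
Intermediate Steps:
s(a, z) = sqrt(6 + a + z) (s(a, z) = sqrt((6 + z) + a) = sqrt(6 + a + z))
(24 + 7)*(9 - s(3, 6)) = (24 + 7)*(9 - sqrt(6 + 3 + 6)) = 31*(9 - sqrt(15)) = 279 - 31*sqrt(15)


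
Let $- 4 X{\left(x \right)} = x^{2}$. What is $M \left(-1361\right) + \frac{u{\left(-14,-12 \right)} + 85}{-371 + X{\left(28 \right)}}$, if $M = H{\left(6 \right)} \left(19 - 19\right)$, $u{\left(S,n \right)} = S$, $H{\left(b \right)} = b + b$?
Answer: $- \frac{71}{567} \approx -0.12522$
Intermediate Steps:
$H{\left(b \right)} = 2 b$
$X{\left(x \right)} = - \frac{x^{2}}{4}$
$M = 0$ ($M = 2 \cdot 6 \left(19 - 19\right) = 12 \cdot 0 = 0$)
$M \left(-1361\right) + \frac{u{\left(-14,-12 \right)} + 85}{-371 + X{\left(28 \right)}} = 0 \left(-1361\right) + \frac{-14 + 85}{-371 - \frac{28^{2}}{4}} = 0 + \frac{71}{-371 - 196} = 0 + \frac{71}{-567} = 0 + 71 \left(- \frac{1}{567}\right) = 0 - \frac{71}{567} = - \frac{71}{567}$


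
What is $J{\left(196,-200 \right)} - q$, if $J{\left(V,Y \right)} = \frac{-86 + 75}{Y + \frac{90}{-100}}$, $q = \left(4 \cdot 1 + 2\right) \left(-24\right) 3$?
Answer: $\frac{867998}{2009} \approx 432.05$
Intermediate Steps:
$q = -432$ ($q = \left(4 + 2\right) \left(-24\right) 3 = 6 \left(-24\right) 3 = \left(-144\right) 3 = -432$)
$J{\left(V,Y \right)} = - \frac{11}{- \frac{9}{10} + Y}$ ($J{\left(V,Y \right)} = - \frac{11}{Y + 90 \left(- \frac{1}{100}\right)} = - \frac{11}{Y - \frac{9}{10}} = - \frac{11}{- \frac{9}{10} + Y}$)
$J{\left(196,-200 \right)} - q = - \frac{110}{-9 + 10 \left(-200\right)} - -432 = - \frac{110}{-9 - 2000} + 432 = - \frac{110}{-2009} + 432 = \left(-110\right) \left(- \frac{1}{2009}\right) + 432 = \frac{110}{2009} + 432 = \frac{867998}{2009}$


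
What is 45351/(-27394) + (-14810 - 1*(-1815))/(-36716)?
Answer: -654561143/502899052 ≈ -1.3016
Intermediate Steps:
45351/(-27394) + (-14810 - 1*(-1815))/(-36716) = 45351*(-1/27394) + (-14810 + 1815)*(-1/36716) = -45351/27394 - 12995*(-1/36716) = -45351/27394 + 12995/36716 = -654561143/502899052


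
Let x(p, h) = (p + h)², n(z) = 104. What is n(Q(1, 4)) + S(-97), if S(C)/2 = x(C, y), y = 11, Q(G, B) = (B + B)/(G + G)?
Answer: 14896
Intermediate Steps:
Q(G, B) = B/G (Q(G, B) = (2*B)/((2*G)) = (2*B)*(1/(2*G)) = B/G)
x(p, h) = (h + p)²
S(C) = 2*(11 + C)²
n(Q(1, 4)) + S(-97) = 104 + 2*(11 - 97)² = 104 + 2*(-86)² = 104 + 2*7396 = 104 + 14792 = 14896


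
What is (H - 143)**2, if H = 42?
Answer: 10201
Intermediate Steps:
(H - 143)**2 = (42 - 143)**2 = (-101)**2 = 10201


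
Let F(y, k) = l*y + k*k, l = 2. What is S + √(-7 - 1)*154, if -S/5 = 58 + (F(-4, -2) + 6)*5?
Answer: -340 + 308*I*√2 ≈ -340.0 + 435.58*I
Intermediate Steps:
F(y, k) = k² + 2*y (F(y, k) = 2*y + k*k = 2*y + k² = k² + 2*y)
S = -340 (S = -5*(58 + (((-2)² + 2*(-4)) + 6)*5) = -5*(58 + ((4 - 8) + 6)*5) = -5*(58 + (-4 + 6)*5) = -5*(58 + 2*5) = -5*(58 + 10) = -5*68 = -340)
S + √(-7 - 1)*154 = -340 + √(-7 - 1)*154 = -340 + √(-8)*154 = -340 + (2*I*√2)*154 = -340 + 308*I*√2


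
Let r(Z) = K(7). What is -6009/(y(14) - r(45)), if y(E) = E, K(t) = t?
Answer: -6009/7 ≈ -858.43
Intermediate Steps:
r(Z) = 7
-6009/(y(14) - r(45)) = -6009/(14 - 1*7) = -6009/(14 - 7) = -6009/7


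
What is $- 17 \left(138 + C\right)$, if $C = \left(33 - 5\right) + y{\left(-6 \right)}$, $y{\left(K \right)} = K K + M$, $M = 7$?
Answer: $-3553$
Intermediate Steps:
$y{\left(K \right)} = 7 + K^{2}$ ($y{\left(K \right)} = K K + 7 = K^{2} + 7 = 7 + K^{2}$)
$C = 71$ ($C = \left(33 - 5\right) + \left(7 + \left(-6\right)^{2}\right) = 28 + \left(7 + 36\right) = 28 + 43 = 71$)
$- 17 \left(138 + C\right) = - 17 \left(138 + 71\right) = \left(-17\right) 209 = -3553$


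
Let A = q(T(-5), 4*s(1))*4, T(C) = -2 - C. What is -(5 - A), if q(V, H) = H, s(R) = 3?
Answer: 43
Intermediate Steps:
A = 48 (A = (4*3)*4 = 12*4 = 48)
-(5 - A) = -(5 - 1*48) = -(5 - 48) = -1*(-43) = 43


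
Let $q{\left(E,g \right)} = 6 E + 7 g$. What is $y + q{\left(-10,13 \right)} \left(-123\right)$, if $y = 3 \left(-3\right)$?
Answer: $-3822$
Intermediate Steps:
$y = -9$
$y + q{\left(-10,13 \right)} \left(-123\right) = -9 + \left(6 \left(-10\right) + 7 \cdot 13\right) \left(-123\right) = -9 + \left(-60 + 91\right) \left(-123\right) = -9 + 31 \left(-123\right) = -9 - 3813 = -3822$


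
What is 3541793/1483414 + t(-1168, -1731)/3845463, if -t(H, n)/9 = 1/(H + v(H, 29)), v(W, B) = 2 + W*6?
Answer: 9277376883278366/3885656431722889 ≈ 2.3876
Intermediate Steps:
v(W, B) = 2 + 6*W
t(H, n) = -9/(2 + 7*H) (t(H, n) = -9/(H + (2 + 6*H)) = -9/(2 + 7*H))
3541793/1483414 + t(-1168, -1731)/3845463 = 3541793/1483414 - 9/(2 + 7*(-1168))/3845463 = 3541793*(1/1483414) - 9/(2 - 8176)*(1/3845463) = 3541793/1483414 - 9/(-8174)*(1/3845463) = 3541793/1483414 - 9*(-1/8174)*(1/3845463) = 3541793/1483414 + (9/8174)*(1/3845463) = 3541793/1483414 + 3/10477604854 = 9277376883278366/3885656431722889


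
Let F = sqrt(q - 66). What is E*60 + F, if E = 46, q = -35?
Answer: 2760 + I*sqrt(101) ≈ 2760.0 + 10.05*I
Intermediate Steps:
F = I*sqrt(101) (F = sqrt(-35 - 66) = sqrt(-101) = I*sqrt(101) ≈ 10.05*I)
E*60 + F = 46*60 + I*sqrt(101) = 2760 + I*sqrt(101)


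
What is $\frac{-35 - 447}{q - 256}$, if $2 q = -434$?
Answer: $\frac{482}{473} \approx 1.019$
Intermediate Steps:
$q = -217$ ($q = \frac{1}{2} \left(-434\right) = -217$)
$\frac{-35 - 447}{q - 256} = \frac{-35 - 447}{-217 - 256} = - \frac{482}{-473} = \left(-482\right) \left(- \frac{1}{473}\right) = \frac{482}{473}$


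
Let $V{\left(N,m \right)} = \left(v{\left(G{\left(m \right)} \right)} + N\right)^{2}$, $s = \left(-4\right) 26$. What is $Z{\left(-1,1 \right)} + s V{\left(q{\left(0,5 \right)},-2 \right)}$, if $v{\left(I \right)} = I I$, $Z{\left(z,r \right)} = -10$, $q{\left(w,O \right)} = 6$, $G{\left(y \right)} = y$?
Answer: $-10410$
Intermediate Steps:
$s = -104$
$v{\left(I \right)} = I^{2}$
$V{\left(N,m \right)} = \left(N + m^{2}\right)^{2}$ ($V{\left(N,m \right)} = \left(m^{2} + N\right)^{2} = \left(N + m^{2}\right)^{2}$)
$Z{\left(-1,1 \right)} + s V{\left(q{\left(0,5 \right)},-2 \right)} = -10 - 104 \left(6 + \left(-2\right)^{2}\right)^{2} = -10 - 104 \left(6 + 4\right)^{2} = -10 - 104 \cdot 10^{2} = -10 - 10400 = -10410$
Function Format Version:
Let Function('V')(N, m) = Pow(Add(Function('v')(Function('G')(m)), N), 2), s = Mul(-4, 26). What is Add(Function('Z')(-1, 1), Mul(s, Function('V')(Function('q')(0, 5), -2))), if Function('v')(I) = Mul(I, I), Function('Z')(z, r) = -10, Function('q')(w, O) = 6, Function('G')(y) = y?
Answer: -10410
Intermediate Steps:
s = -104
Function('v')(I) = Pow(I, 2)
Function('V')(N, m) = Pow(Add(N, Pow(m, 2)), 2) (Function('V')(N, m) = Pow(Add(Pow(m, 2), N), 2) = Pow(Add(N, Pow(m, 2)), 2))
Add(Function('Z')(-1, 1), Mul(s, Function('V')(Function('q')(0, 5), -2))) = Add(-10, Mul(-104, Pow(Add(6, Pow(-2, 2)), 2))) = Add(-10, Mul(-104, Pow(Add(6, 4), 2))) = Add(-10, Mul(-104, Pow(10, 2))) = Add(-10, Mul(-104, 100)) = Add(-10, -10400) = -10410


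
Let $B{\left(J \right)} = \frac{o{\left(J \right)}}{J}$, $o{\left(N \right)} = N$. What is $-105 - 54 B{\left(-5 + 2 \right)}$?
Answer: $-159$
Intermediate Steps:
$B{\left(J \right)} = 1$ ($B{\left(J \right)} = \frac{J}{J} = 1$)
$-105 - 54 B{\left(-5 + 2 \right)} = -105 - 54 = -159$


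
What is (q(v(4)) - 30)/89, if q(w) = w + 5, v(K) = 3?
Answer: -22/89 ≈ -0.24719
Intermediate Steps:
q(w) = 5 + w
(q(v(4)) - 30)/89 = ((5 + 3) - 30)/89 = (8 - 30)*(1/89) = -22*1/89 = -22/89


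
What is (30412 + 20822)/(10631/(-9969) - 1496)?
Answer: -510751746/14924255 ≈ -34.223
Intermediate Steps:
(30412 + 20822)/(10631/(-9969) - 1496) = 51234/(10631*(-1/9969) - 1496) = 51234/(-10631/9969 - 1496) = 51234/(-14924255/9969) = 51234*(-9969/14924255) = -510751746/14924255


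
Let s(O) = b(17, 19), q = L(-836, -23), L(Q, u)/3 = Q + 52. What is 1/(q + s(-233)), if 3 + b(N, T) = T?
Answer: -1/2336 ≈ -0.00042808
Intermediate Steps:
L(Q, u) = 156 + 3*Q (L(Q, u) = 3*(Q + 52) = 3*(52 + Q) = 156 + 3*Q)
q = -2352 (q = 156 + 3*(-836) = 156 - 2508 = -2352)
b(N, T) = -3 + T
s(O) = 16 (s(O) = -3 + 19 = 16)
1/(q + s(-233)) = 1/(-2352 + 16) = 1/(-2336) = -1/2336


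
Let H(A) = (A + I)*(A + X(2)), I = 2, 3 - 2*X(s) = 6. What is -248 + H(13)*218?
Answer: 37357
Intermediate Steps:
X(s) = -3/2 (X(s) = 3/2 - ½*6 = 3/2 - 3 = -3/2)
H(A) = (2 + A)*(-3/2 + A) (H(A) = (A + 2)*(A - 3/2) = (2 + A)*(-3/2 + A))
-248 + H(13)*218 = -248 + (-3 + 13² + (½)*13)*218 = -248 + (-3 + 169 + 13/2)*218 = -248 + (345/2)*218 = -248 + 37605 = 37357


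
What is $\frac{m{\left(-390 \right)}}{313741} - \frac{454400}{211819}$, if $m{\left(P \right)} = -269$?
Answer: $- \frac{142620889711}{66456304879} \approx -2.1461$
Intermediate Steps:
$\frac{m{\left(-390 \right)}}{313741} - \frac{454400}{211819} = - \frac{269}{313741} - \frac{454400}{211819} = - \frac{142620889711}{66456304879}$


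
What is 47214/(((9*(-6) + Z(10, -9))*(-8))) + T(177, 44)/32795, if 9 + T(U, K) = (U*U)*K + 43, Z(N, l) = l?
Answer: 3560559/26236 ≈ 135.71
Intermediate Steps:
T(U, K) = 34 + K*U**2 (T(U, K) = -9 + ((U*U)*K + 43) = -9 + (U**2*K + 43) = -9 + (K*U**2 + 43) = -9 + (43 + K*U**2) = 34 + K*U**2)
47214/(((9*(-6) + Z(10, -9))*(-8))) + T(177, 44)/32795 = 47214/(((9*(-6) - 9)*(-8))) + (34 + 44*177**2)/32795 = 47214/(((-54 - 9)*(-8))) + (34 + 44*31329)*(1/32795) = 47214/((-63*(-8))) + (34 + 1378476)*(1/32795) = 47214/504 + 1378510*(1/32795) = 47214*(1/504) + 39386/937 = 2623/28 + 39386/937 = 3560559/26236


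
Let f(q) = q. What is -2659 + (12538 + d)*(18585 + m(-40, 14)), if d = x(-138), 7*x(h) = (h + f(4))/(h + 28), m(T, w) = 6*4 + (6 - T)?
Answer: 2572866752/11 ≈ 2.3390e+8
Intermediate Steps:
m(T, w) = 30 - T (m(T, w) = 24 + (6 - T) = 30 - T)
x(h) = (4 + h)/(7*(28 + h)) (x(h) = ((h + 4)/(h + 28))/7 = ((4 + h)/(28 + h))/7 = (4 + h)/(7*(28 + h)))
d = 67/385 (d = (4 - 138)/(7*(28 - 138)) = (⅐)*(-134)/(-110) = (⅐)*(-1/110)*(-134) = 67/385 ≈ 0.17403)
-2659 + (12538 + d)*(18585 + m(-40, 14)) = -2659 + (12538 + 67/385)*(18585 + (30 - 1*(-40))) = -2659 + 4827197*(18585 + (30 + 40))/385 = -2659 + 4827197*(18585 + 70)/385 = -2659 + (4827197/385)*18655 = -2659 + 2572896001/11 = 2572866752/11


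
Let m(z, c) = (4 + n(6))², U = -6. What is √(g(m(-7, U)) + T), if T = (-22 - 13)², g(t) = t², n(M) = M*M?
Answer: 5*√102449 ≈ 1600.4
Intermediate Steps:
n(M) = M²
m(z, c) = 1600 (m(z, c) = (4 + 6²)² = (4 + 36)² = 40² = 1600)
T = 1225 (T = (-35)² = 1225)
√(g(m(-7, U)) + T) = √(1600² + 1225) = √(2560000 + 1225) = √2561225 = 5*√102449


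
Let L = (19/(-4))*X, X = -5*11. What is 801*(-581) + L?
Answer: -1860479/4 ≈ -4.6512e+5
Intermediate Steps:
X = -55
L = 1045/4 (L = (19/(-4))*(-55) = (19*(-¼))*(-55) = -19/4*(-55) = 1045/4 ≈ 261.25)
801*(-581) + L = 801*(-581) + 1045/4 = -465381 + 1045/4 = -1860479/4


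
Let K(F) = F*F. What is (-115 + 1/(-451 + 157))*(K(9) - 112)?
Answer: 1048141/294 ≈ 3565.1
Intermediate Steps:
K(F) = F**2
(-115 + 1/(-451 + 157))*(K(9) - 112) = (-115 + 1/(-451 + 157))*(9**2 - 112) = (-115 + 1/(-294))*(81 - 112) = (-115 - 1/294)*(-31) = -33811/294*(-31) = 1048141/294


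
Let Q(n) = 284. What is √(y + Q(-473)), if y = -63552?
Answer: 2*I*√15817 ≈ 251.53*I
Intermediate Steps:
√(y + Q(-473)) = √(-63552 + 284) = √(-63268) = 2*I*√15817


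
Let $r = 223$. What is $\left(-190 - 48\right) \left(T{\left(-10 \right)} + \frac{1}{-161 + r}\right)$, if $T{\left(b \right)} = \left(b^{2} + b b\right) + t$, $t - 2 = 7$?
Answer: $- \frac{1542121}{31} \approx -49746.0$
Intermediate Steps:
$t = 9$ ($t = 2 + 7 = 9$)
$T{\left(b \right)} = 9 + 2 b^{2}$ ($T{\left(b \right)} = \left(b^{2} + b b\right) + 9 = \left(b^{2} + b^{2}\right) + 9 = 2 b^{2} + 9 = 9 + 2 b^{2}$)
$\left(-190 - 48\right) \left(T{\left(-10 \right)} + \frac{1}{-161 + r}\right) = \left(-190 - 48\right) \left(\left(9 + 2 \left(-10\right)^{2}\right) + \frac{1}{-161 + 223}\right) = - 238 \left(\left(9 + 2 \cdot 100\right) + \frac{1}{62}\right) = - 238 \left(\left(9 + 200\right) + \frac{1}{62}\right) = - 238 \left(209 + \frac{1}{62}\right) = \left(-238\right) \frac{12959}{62} = - \frac{1542121}{31}$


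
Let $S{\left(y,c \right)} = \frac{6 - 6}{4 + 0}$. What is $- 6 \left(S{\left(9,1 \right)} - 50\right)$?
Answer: $300$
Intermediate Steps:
$S{\left(y,c \right)} = 0$ ($S{\left(y,c \right)} = \frac{0}{4} = 0 \cdot \frac{1}{4} = 0$)
$- 6 \left(S{\left(9,1 \right)} - 50\right) = - 6 \left(0 - 50\right) = \left(-6\right) \left(-50\right) = 300$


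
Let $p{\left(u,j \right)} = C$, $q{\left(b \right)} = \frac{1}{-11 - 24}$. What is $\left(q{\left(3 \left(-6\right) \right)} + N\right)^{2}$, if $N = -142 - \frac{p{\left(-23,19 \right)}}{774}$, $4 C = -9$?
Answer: $\frac{2924062380121}{144961600} \approx 20171.0$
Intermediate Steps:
$C = - \frac{9}{4}$ ($C = \frac{1}{4} \left(-9\right) = - \frac{9}{4} \approx -2.25$)
$q{\left(b \right)} = - \frac{1}{35}$ ($q{\left(b \right)} = \frac{1}{-35} = - \frac{1}{35}$)
$p{\left(u,j \right)} = - \frac{9}{4}$
$N = - \frac{48847}{344}$ ($N = -142 - - \frac{9}{4 \cdot 774} = -142 - \left(- \frac{9}{4}\right) \frac{1}{774} = -142 - - \frac{1}{344} = -142 + \frac{1}{344} = - \frac{48847}{344} \approx -142.0$)
$\left(q{\left(3 \left(-6\right) \right)} + N\right)^{2} = \left(- \frac{1}{35} - \frac{48847}{344}\right)^{2} = \left(- \frac{1709989}{12040}\right)^{2} = \frac{2924062380121}{144961600}$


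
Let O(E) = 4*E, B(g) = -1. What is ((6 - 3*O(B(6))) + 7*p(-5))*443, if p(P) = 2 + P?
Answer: -1329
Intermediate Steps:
((6 - 3*O(B(6))) + 7*p(-5))*443 = ((6 - 12*(-1)) + 7*(2 - 5))*443 = ((6 - 3*(-4)) + 7*(-3))*443 = ((6 + 12) - 21)*443 = (18 - 21)*443 = -3*443 = -1329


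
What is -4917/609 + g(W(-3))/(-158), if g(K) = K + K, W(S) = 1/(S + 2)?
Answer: -129278/16037 ≈ -8.0612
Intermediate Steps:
W(S) = 1/(2 + S)
g(K) = 2*K
-4917/609 + g(W(-3))/(-158) = -4917/609 + (2/(2 - 3))/(-158) = -4917*1/609 + (2/(-1))*(-1/158) = -1639/203 + (2*(-1))*(-1/158) = -1639/203 - 2*(-1/158) = -1639/203 + 1/79 = -129278/16037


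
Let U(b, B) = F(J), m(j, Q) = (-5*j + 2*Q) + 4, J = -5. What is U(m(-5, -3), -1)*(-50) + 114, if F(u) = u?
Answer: 364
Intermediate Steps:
m(j, Q) = 4 - 5*j + 2*Q
U(b, B) = -5
U(m(-5, -3), -1)*(-50) + 114 = -5*(-50) + 114 = 250 + 114 = 364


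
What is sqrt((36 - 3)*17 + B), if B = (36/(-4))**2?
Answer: sqrt(642) ≈ 25.338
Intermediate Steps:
B = 81 (B = (36*(-1/4))**2 = (-9)**2 = 81)
sqrt((36 - 3)*17 + B) = sqrt((36 - 3)*17 + 81) = sqrt(33*17 + 81) = sqrt(561 + 81) = sqrt(642)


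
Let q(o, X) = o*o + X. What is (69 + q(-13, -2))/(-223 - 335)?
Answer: -118/279 ≈ -0.42294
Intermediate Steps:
q(o, X) = X + o**2 (q(o, X) = o**2 + X = X + o**2)
(69 + q(-13, -2))/(-223 - 335) = (69 + (-2 + (-13)**2))/(-223 - 335) = (69 + (-2 + 169))/(-558) = (69 + 167)*(-1/558) = 236*(-1/558) = -118/279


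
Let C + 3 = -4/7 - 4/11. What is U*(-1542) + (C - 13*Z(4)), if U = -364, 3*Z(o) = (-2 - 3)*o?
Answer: 129676639/231 ≈ 5.6137e+5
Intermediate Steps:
Z(o) = -5*o/3 (Z(o) = ((-2 - 3)*o)/3 = (-5*o)/3 = -5*o/3)
C = -303/77 (C = -3 + (-4/7 - 4/11) = -3 - 72/77 = -303/77 ≈ -3.9351)
U*(-1542) + (C - 13*Z(4)) = -364*(-1542) + (-303/77 - (-65)*4/3) = 561288 + (-303/77 - 13*(-20/3)) = 561288 + (-303/77 + 260/3) = 561288 + 19111/231 = 129676639/231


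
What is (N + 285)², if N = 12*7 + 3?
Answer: 138384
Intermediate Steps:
N = 87 (N = 84 + 3 = 87)
(N + 285)² = (87 + 285)² = 372² = 138384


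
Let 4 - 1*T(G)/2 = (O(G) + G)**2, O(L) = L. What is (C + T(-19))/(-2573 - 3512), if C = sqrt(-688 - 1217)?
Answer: 576/1217 - I*sqrt(1905)/6085 ≈ 0.4733 - 0.0071728*I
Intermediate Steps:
T(G) = 8 - 8*G**2 (T(G) = 8 - 2*(G + G)**2 = 8 - 2*4*G**2 = 8 - 8*G**2)
C = I*sqrt(1905) (C = sqrt(-1905) = I*sqrt(1905) ≈ 43.646*I)
(C + T(-19))/(-2573 - 3512) = (I*sqrt(1905) + (8 - 8*(-19)**2))/(-2573 - 3512) = (I*sqrt(1905) + (8 - 8*361))/(-6085) = (I*sqrt(1905) + (8 - 2888))*(-1/6085) = (I*sqrt(1905) - 2880)*(-1/6085) = (-2880 + I*sqrt(1905))*(-1/6085) = 576/1217 - I*sqrt(1905)/6085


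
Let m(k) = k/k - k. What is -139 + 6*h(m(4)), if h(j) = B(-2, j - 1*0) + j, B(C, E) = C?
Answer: -169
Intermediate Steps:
m(k) = 1 - k
h(j) = -2 + j
-139 + 6*h(m(4)) = -139 + 6*(-2 + (1 - 1*4)) = -139 + 6*(-2 + (1 - 4)) = -139 + 6*(-2 - 3) = -139 + 6*(-5) = -139 - 30 = -169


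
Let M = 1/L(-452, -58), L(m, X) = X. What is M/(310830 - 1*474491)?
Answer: 1/9492338 ≈ 1.0535e-7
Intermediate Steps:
M = -1/58 (M = 1/(-58) = -1/58 ≈ -0.017241)
M/(310830 - 1*474491) = -1/(58*(310830 - 1*474491)) = -1/(58*(310830 - 474491)) = -1/58/(-163661) = -1/58*(-1/163661) = 1/9492338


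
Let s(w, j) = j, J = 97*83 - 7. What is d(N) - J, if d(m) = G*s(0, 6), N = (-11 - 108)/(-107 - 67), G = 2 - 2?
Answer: -8044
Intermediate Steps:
G = 0
J = 8044 (J = 8051 - 7 = 8044)
N = 119/174 (N = -119/(-174) = -119*(-1/174) = 119/174 ≈ 0.68391)
d(m) = 0 (d(m) = 0*6 = 0)
d(N) - J = 0 - 1*8044 = 0 - 8044 = -8044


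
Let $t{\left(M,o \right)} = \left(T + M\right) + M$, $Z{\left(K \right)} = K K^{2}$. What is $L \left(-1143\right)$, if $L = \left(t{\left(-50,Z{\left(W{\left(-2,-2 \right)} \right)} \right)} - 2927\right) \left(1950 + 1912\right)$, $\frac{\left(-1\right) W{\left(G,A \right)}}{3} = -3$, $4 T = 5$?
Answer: $\frac{26712930699}{2} \approx 1.3356 \cdot 10^{10}$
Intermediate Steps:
$T = \frac{5}{4}$ ($T = \frac{1}{4} \cdot 5 = \frac{5}{4} \approx 1.25$)
$W{\left(G,A \right)} = 9$ ($W{\left(G,A \right)} = \left(-3\right) \left(-3\right) = 9$)
$Z{\left(K \right)} = K^{3}$
$t{\left(M,o \right)} = \frac{5}{4} + 2 M$ ($t{\left(M,o \right)} = \left(\frac{5}{4} + M\right) + M = \frac{5}{4} + 2 M$)
$L = - \frac{23370893}{2}$ ($L = \left(\left(\frac{5}{4} + 2 \left(-50\right)\right) - 2927\right) \left(1950 + 1912\right) = \left(\left(\frac{5}{4} - 100\right) - 2927\right) 3862 = \left(- \frac{395}{4} - 2927\right) 3862 = \left(- \frac{12103}{4}\right) 3862 = - \frac{23370893}{2} \approx -1.1685 \cdot 10^{7}$)
$L \left(-1143\right) = \left(- \frac{23370893}{2}\right) \left(-1143\right) = \frac{26712930699}{2}$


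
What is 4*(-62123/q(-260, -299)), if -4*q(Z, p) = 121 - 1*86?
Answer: 993968/35 ≈ 28399.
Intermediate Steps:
q(Z, p) = -35/4 (q(Z, p) = -(121 - 1*86)/4 = -(121 - 86)/4 = -¼*35 = -35/4)
4*(-62123/q(-260, -299)) = 4*(-62123/(-35/4)) = 4*(-62123*(-4/35)) = 4*(248492/35) = 993968/35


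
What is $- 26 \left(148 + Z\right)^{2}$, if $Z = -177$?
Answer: $-21866$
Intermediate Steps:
$- 26 \left(148 + Z\right)^{2} = - 26 \left(148 - 177\right)^{2} = - 26 \left(-29\right)^{2} = \left(-26\right) 841 = -21866$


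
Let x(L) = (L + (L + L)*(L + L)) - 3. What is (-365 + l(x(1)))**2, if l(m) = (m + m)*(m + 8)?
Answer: 105625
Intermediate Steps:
x(L) = -3 + L + 4*L**2 (x(L) = (L + (2*L)*(2*L)) - 3 = (L + 4*L**2) - 3 = -3 + L + 4*L**2)
l(m) = 2*m*(8 + m) (l(m) = (2*m)*(8 + m) = 2*m*(8 + m))
(-365 + l(x(1)))**2 = (-365 + 2*(-3 + 1 + 4*1**2)*(8 + (-3 + 1 + 4*1**2)))**2 = (-365 + 2*(-3 + 1 + 4*1)*(8 + (-3 + 1 + 4*1)))**2 = (-365 + 2*(-3 + 1 + 4)*(8 + (-3 + 1 + 4)))**2 = (-365 + 2*2*(8 + 2))**2 = (-365 + 2*2*10)**2 = (-365 + 40)**2 = (-325)**2 = 105625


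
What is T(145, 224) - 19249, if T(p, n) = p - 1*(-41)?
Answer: -19063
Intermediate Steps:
T(p, n) = 41 + p (T(p, n) = p + 41 = 41 + p)
T(145, 224) - 19249 = (41 + 145) - 19249 = 186 - 19249 = -19063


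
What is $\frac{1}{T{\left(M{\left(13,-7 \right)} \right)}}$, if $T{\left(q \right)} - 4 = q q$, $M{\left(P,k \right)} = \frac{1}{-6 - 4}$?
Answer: $\frac{100}{401} \approx 0.24938$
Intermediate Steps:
$M{\left(P,k \right)} = - \frac{1}{10}$ ($M{\left(P,k \right)} = \frac{1}{-10} = - \frac{1}{10}$)
$T{\left(q \right)} = 4 + q^{2}$ ($T{\left(q \right)} = 4 + q q = 4 + q^{2}$)
$\frac{1}{T{\left(M{\left(13,-7 \right)} \right)}} = \frac{1}{4 + \left(- \frac{1}{10}\right)^{2}} = \frac{1}{4 + \frac{1}{100}} = \frac{1}{\frac{401}{100}} = \frac{100}{401}$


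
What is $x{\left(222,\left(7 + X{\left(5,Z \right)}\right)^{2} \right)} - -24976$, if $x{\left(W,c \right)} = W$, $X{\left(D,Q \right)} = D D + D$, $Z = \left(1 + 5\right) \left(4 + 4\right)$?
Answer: $25198$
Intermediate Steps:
$Z = 48$ ($Z = 6 \cdot 8 = 48$)
$X{\left(D,Q \right)} = D + D^{2}$ ($X{\left(D,Q \right)} = D^{2} + D = D + D^{2}$)
$x{\left(222,\left(7 + X{\left(5,Z \right)}\right)^{2} \right)} - -24976 = 222 - -24976 = 222 + 24976 = 25198$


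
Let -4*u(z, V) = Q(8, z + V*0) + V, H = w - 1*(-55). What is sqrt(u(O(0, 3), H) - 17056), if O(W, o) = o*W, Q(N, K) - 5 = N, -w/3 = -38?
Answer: I*sqrt(68406)/2 ≈ 130.77*I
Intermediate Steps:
w = 114 (w = -3*(-38) = 114)
Q(N, K) = 5 + N
H = 169 (H = 114 - 1*(-55) = 114 + 55 = 169)
O(W, o) = W*o
u(z, V) = -13/4 - V/4 (u(z, V) = -((5 + 8) + V)/4 = -(13 + V)/4 = -13/4 - V/4)
sqrt(u(O(0, 3), H) - 17056) = sqrt((-13/4 - 1/4*169) - 17056) = sqrt((-13/4 - 169/4) - 17056) = sqrt(-91/2 - 17056) = sqrt(-34203/2) = I*sqrt(68406)/2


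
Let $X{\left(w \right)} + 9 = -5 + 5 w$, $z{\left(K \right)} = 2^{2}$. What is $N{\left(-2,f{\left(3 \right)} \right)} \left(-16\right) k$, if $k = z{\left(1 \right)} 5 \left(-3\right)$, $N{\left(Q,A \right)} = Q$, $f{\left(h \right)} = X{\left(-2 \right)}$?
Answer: $-1920$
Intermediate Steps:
$z{\left(K \right)} = 4$
$X{\left(w \right)} = -14 + 5 w$ ($X{\left(w \right)} = -9 + \left(-5 + 5 w\right) = -14 + 5 w$)
$f{\left(h \right)} = -24$ ($f{\left(h \right)} = -14 + 5 \left(-2\right) = -14 - 10 = -24$)
$k = -60$ ($k = 4 \cdot 5 \left(-3\right) = 20 \left(-3\right) = -60$)
$N{\left(-2,f{\left(3 \right)} \right)} \left(-16\right) k = \left(-2\right) \left(-16\right) \left(-60\right) = 32 \left(-60\right) = -1920$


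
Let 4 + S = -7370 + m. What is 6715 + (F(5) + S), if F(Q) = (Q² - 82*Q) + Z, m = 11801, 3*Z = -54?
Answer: 10739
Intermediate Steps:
Z = -18 (Z = (⅓)*(-54) = -18)
F(Q) = -18 + Q² - 82*Q (F(Q) = (Q² - 82*Q) - 18 = -18 + Q² - 82*Q)
S = 4427 (S = -4 + (-7370 + 11801) = -4 + 4431 = 4427)
6715 + (F(5) + S) = 6715 + ((-18 + 5² - 82*5) + 4427) = 6715 + ((-18 + 25 - 410) + 4427) = 6715 + (-403 + 4427) = 6715 + 4024 = 10739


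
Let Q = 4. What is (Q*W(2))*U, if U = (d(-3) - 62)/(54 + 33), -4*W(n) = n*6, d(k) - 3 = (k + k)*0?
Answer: 236/29 ≈ 8.1379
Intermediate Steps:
d(k) = 3 (d(k) = 3 + (k + k)*0 = 3 + (2*k)*0 = 3 + 0 = 3)
W(n) = -3*n/2 (W(n) = -n*6/4 = -3*n/2)
U = -59/87 (U = (3 - 62)/(54 + 33) = -59/87 ≈ -0.67816)
(Q*W(2))*U = (4*(-3/2*2))*(-59/87) = (4*(-3))*(-59/87) = -12*(-59/87) = 236/29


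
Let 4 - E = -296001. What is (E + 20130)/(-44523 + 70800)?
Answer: 316135/26277 ≈ 12.031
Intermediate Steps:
E = 296005 (E = 4 - 1*(-296001) = 4 + 296001 = 296005)
(E + 20130)/(-44523 + 70800) = (296005 + 20130)/(-44523 + 70800) = 316135/26277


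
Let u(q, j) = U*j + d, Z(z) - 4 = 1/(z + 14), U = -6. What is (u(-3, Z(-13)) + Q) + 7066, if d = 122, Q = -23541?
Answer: -16383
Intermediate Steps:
Z(z) = 4 + 1/(14 + z) (Z(z) = 4 + 1/(z + 14) = 4 + 1/(14 + z))
u(q, j) = 122 - 6*j (u(q, j) = -6*j + 122 = 122 - 6*j)
(u(-3, Z(-13)) + Q) + 7066 = ((122 - 6*(57 + 4*(-13))/(14 - 13)) - 23541) + 7066 = ((122 - 6*(57 - 52)/1) - 23541) + 7066 = ((122 - 6*5) - 23541) + 7066 = ((122 - 30) - 23541) + 7066 = (92 - 23541) + 7066 = -23449 + 7066 = -16383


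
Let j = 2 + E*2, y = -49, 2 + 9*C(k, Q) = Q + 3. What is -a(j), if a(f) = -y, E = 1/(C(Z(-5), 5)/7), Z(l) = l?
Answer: -49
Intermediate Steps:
C(k, Q) = ⅑ + Q/9 (C(k, Q) = -2/9 + (Q + 3)/9 = -2/9 + (3 + Q)/9 = -2/9 + (⅓ + Q/9) = ⅑ + Q/9)
E = 21/2 (E = 1/((⅑ + (⅑)*5)/7) = 1/((⅑ + 5/9)*(⅐)) = 1/((⅔)*(⅐)) = 1/(2/21) = 21/2 ≈ 10.500)
j = 23 (j = 2 + (21/2)*2 = 2 + 21 = 23)
a(f) = 49 (a(f) = -1*(-49) = 49)
-a(j) = -1*49 = -49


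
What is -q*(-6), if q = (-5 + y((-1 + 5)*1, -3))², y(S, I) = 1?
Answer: 96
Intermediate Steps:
q = 16 (q = (-5 + 1)² = (-4)² = 16)
-q*(-6) = -1*16*(-6) = -16*(-6) = 96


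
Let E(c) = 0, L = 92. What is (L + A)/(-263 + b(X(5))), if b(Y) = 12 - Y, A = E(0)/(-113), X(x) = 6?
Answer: -92/257 ≈ -0.35798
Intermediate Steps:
A = 0 (A = 0/(-113) = 0*(-1/113) = 0)
(L + A)/(-263 + b(X(5))) = (92 + 0)/(-263 + (12 - 1*6)) = 92/(-263 + (12 - 6)) = 92/(-263 + 6) = 92/(-257) = 92*(-1/257) = -92/257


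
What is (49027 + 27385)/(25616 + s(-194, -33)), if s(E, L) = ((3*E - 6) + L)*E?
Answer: 5458/10435 ≈ 0.52305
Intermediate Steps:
s(E, L) = E*(-6 + L + 3*E) (s(E, L) = ((-6 + 3*E) + L)*E = (-6 + L + 3*E)*E = E*(-6 + L + 3*E))
(49027 + 27385)/(25616 + s(-194, -33)) = (49027 + 27385)/(25616 - 194*(-6 - 33 + 3*(-194))) = 76412/(25616 - 194*(-6 - 33 - 582)) = 76412/(25616 - 194*(-621)) = 76412/(25616 + 120474) = 76412/146090 = 76412*(1/146090) = 5458/10435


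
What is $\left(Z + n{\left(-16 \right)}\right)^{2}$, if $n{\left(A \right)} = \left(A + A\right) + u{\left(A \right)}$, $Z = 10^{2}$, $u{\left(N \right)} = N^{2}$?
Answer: $104976$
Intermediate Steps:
$Z = 100$
$n{\left(A \right)} = A^{2} + 2 A$ ($n{\left(A \right)} = \left(A + A\right) + A^{2} = 2 A + A^{2} = A^{2} + 2 A$)
$\left(Z + n{\left(-16 \right)}\right)^{2} = \left(100 - 16 \left(2 - 16\right)\right)^{2} = \left(100 - -224\right)^{2} = \left(100 + 224\right)^{2} = 324^{2} = 104976$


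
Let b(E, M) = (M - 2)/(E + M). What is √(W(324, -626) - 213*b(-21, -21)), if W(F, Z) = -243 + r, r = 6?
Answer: I*√69314/14 ≈ 18.805*I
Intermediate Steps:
b(E, M) = (-2 + M)/(E + M)
W(F, Z) = -237 (W(F, Z) = -243 + 6 = -237)
√(W(324, -626) - 213*b(-21, -21)) = √(-237 - 213*(-2 - 21)/(-21 - 21)) = √(-237 - 213*(-23)/(-42)) = √(-237 - (-71)*(-23)/14) = √(-237 - 213*23/42) = √(-237 - 1633/14) = √(-4951/14) = I*√69314/14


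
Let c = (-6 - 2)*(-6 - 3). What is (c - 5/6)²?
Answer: 182329/36 ≈ 5064.7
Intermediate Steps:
c = 72 (c = -8*(-9) = 72)
(c - 5/6)² = (72 - 5/6)² = (72 - 5*⅙)² = (72 - ⅚)² = (427/6)² = 182329/36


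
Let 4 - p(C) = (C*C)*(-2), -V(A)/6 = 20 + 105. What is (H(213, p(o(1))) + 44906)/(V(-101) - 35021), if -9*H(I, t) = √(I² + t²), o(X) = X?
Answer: -44906/35771 + √5045/107313 ≈ -1.2547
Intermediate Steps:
V(A) = -750 (V(A) = -6*(20 + 105) = -6*125 = -750)
p(C) = 4 + 2*C² (p(C) = 4 - C*C*(-2) = 4 - C²*(-2) = 4 - (-2)*C² = 4 + 2*C²)
H(I, t) = -√(I² + t²)/9
(H(213, p(o(1))) + 44906)/(V(-101) - 35021) = (-√(213² + (4 + 2*1²)²)/9 + 44906)/(-750 - 35021) = (-√(45369 + (4 + 2*1)²)/9 + 44906)/(-35771) = (-√(45369 + (4 + 2)²)/9 + 44906)*(-1/35771) = (-√(45369 + 6²)/9 + 44906)*(-1/35771) = (-√(45369 + 36)/9 + 44906)*(-1/35771) = (-√5045/3 + 44906)*(-1/35771) = (44906 - √5045/3)*(-1/35771) = -44906/35771 + √5045/107313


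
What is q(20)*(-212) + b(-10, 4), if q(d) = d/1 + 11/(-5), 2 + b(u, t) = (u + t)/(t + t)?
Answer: -75527/20 ≈ -3776.4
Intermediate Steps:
b(u, t) = -2 + (t + u)/(2*t) (b(u, t) = -2 + (u + t)/(t + t) = -2 + (t + u)/((2*t)) = -2 + (t + u)*(1/(2*t)) = -2 + (t + u)/(2*t))
q(d) = -11/5 + d (q(d) = d*1 + 11*(-⅕) = d - 11/5 = -11/5 + d)
q(20)*(-212) + b(-10, 4) = (-11/5 + 20)*(-212) + (½)*(-10 - 3*4)/4 = (89/5)*(-212) + (½)*(¼)*(-10 - 12) = -18868/5 + (½)*(¼)*(-22) = -18868/5 - 11/4 = -75527/20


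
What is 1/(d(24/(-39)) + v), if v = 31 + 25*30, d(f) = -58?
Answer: 1/723 ≈ 0.0013831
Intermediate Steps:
v = 781 (v = 31 + 750 = 781)
1/(d(24/(-39)) + v) = 1/(-58 + 781) = 1/723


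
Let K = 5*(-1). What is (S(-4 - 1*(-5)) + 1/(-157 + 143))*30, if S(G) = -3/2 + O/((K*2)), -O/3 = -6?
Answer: -708/7 ≈ -101.14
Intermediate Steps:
O = 18 (O = -3*(-6) = 18)
K = -5
S(G) = -33/10 (S(G) = -3/2 + 18/((-5*2)) = -3*½ + 18/(-10) = -3/2 + 18*(-⅒) = -3/2 - 9/5 = -33/10)
(S(-4 - 1*(-5)) + 1/(-157 + 143))*30 = (-33/10 + 1/(-157 + 143))*30 = (-33/10 + 1/(-14))*30 = (-33/10 - 1/14)*30 = -118/35*30 = -708/7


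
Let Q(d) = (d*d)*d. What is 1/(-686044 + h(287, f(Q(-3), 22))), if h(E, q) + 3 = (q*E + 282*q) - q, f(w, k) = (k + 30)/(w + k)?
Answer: -5/3459771 ≈ -1.4452e-6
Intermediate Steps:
Q(d) = d³ (Q(d) = d²*d = d³)
f(w, k) = (30 + k)/(k + w)
h(E, q) = -3 + 281*q + E*q (h(E, q) = -3 + ((q*E + 282*q) - q) = -3 + ((E*q + 282*q) - q) = -3 + ((282*q + E*q) - q) = -3 + (281*q + E*q) = -3 + 281*q + E*q)
1/(-686044 + h(287, f(Q(-3), 22))) = 1/(-686044 + (-3 + 281*((30 + 22)/(22 + (-3)³)) + 287*((30 + 22)/(22 + (-3)³)))) = 1/(-686044 + (-3 + 281*(52/(22 - 27)) + 287*(52/(22 - 27)))) = 1/(-686044 + (-3 + 281*(52/(-5)) + 287*(52/(-5)))) = 1/(-686044 + (-3 + 281*(-⅕*52) + 287*(-⅕*52))) = 1/(-686044 + (-3 + 281*(-52/5) + 287*(-52/5))) = 1/(-686044 + (-3 - 14612/5 - 14924/5)) = 1/(-686044 - 29551/5) = 1/(-3459771/5) = -5/3459771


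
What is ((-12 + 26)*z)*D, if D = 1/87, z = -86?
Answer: -1204/87 ≈ -13.839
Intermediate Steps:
D = 1/87 ≈ 0.011494
((-12 + 26)*z)*D = ((-12 + 26)*(-86))*(1/87) = (14*(-86))*(1/87) = -1204*1/87 = -1204/87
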